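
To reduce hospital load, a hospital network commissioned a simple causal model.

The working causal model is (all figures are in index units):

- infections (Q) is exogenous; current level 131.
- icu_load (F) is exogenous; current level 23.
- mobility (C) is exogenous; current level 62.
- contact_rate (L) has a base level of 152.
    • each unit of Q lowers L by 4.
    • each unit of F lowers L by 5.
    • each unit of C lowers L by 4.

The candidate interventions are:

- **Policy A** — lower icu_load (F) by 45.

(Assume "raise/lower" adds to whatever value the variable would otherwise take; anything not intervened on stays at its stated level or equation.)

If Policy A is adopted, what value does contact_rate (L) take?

Policy A (F − 45):
  Q = 131
  F = 23 − 45 = -22
  C = 62
  L = 152 − 4·131 − 5·(-22) − 4·62 = -510

-510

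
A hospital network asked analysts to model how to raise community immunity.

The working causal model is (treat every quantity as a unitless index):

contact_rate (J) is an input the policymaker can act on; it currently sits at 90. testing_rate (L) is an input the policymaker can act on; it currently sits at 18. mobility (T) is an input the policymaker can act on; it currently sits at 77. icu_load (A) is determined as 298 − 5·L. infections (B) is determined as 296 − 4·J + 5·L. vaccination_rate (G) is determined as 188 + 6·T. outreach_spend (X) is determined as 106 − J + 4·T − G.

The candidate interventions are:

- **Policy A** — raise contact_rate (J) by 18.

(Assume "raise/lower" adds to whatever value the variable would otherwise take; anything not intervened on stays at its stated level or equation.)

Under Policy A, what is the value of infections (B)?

Policy A (J + 18):
  J = 90 + 18 = 108
  L = 18
  B = 296 − 4·108 + 5·18 = -46

-46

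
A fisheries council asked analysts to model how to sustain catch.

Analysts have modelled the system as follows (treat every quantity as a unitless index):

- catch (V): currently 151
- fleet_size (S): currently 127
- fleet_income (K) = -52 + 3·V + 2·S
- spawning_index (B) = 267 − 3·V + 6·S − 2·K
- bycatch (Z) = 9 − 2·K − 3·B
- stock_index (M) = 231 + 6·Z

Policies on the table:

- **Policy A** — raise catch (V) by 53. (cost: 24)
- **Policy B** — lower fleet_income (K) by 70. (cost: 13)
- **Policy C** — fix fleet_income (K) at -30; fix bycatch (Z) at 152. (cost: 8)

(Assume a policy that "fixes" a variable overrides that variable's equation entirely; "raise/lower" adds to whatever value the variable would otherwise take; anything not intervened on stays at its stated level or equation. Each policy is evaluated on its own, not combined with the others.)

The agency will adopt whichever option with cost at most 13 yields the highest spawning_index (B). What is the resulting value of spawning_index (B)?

Policy B (K − 70):
  V = 151
  S = 127
  K = -52 + 3·151 + 2·127 (−70 from intervention) = 585
  B = 267 − 3·151 + 6·127 − 2·585 = -594
Policy C (K := -30, Z := 152):
  V = 151
  S = 127
  K = -30
  B = 267 − 3·151 + 6·127 − 2·(-30) = 636
Comparing — Policy B: B=-594, Policy C: B=636. Highest is 636 (Policy C).

636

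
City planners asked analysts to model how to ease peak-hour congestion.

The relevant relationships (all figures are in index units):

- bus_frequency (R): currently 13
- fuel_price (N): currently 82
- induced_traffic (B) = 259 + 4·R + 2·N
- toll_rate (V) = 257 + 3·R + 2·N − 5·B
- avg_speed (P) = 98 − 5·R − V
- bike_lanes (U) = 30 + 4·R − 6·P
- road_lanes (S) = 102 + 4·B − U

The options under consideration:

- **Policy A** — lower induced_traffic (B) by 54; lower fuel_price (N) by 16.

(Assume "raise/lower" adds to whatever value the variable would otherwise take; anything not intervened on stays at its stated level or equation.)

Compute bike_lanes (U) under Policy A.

-9218

Policy A (B − 54, N − 16):
  R = 13
  N = 82 − 16 = 66
  B = 259 + 4·13 + 2·66 (−54 from intervention) = 389
  V = 257 + 3·13 + 2·66 − 5·389 = -1517
  P = 98 − 5·13 − (-1517) = 1550
  U = 30 + 4·13 − 6·1550 = -9218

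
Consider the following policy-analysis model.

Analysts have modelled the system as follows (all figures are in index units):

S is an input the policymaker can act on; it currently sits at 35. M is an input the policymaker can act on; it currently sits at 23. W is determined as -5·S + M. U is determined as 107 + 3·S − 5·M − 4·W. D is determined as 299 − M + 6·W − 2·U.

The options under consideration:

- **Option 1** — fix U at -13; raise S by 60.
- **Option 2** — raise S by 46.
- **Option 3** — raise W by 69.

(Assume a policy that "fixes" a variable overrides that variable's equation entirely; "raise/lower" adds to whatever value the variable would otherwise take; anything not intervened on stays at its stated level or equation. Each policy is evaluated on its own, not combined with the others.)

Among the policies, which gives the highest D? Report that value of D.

-1080

Option 1 (U := -13, S + 60):
  S = 35 + 60 = 95
  M = 23
  W = 0 − 5·95 + 23 = -452
  U = -13
  D = 299 − 23 + 6·(-452) − 2·(-13) = -2410
Option 2 (S + 46):
  S = 35 + 46 = 81
  M = 23
  W = 0 − 5·81 + 23 = -382
  U = 107 + 3·81 − 5·23 − 4·(-382) = 1763
  D = 299 − 23 + 6·(-382) − 2·1763 = -5542
Option 3 (W + 69):
  S = 35
  M = 23
  W = 0 − 5·35 + 23 (+69 from intervention) = -83
  U = 107 + 3·35 − 5·23 − 4·(-83) = 429
  D = 299 − 23 + 6·(-83) − 2·429 = -1080
Comparing — Option 1: D=-2410, Option 2: D=-5542, Option 3: D=-1080. Highest is -1080 (Option 3).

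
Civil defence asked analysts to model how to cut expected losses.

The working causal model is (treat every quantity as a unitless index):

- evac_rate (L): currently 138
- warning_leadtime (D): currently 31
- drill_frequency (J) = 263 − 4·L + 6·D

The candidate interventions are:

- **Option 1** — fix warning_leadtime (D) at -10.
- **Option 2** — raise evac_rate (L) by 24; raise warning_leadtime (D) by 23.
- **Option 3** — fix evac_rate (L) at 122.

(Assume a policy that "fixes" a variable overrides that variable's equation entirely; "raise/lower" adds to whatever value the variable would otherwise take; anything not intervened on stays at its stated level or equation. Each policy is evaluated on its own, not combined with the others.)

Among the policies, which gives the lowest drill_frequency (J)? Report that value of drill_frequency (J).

Option 1 (D := -10):
  L = 138
  D = -10
  J = 263 − 4·138 + 6·(-10) = -349
Option 2 (L + 24, D + 23):
  L = 138 + 24 = 162
  D = 31 + 23 = 54
  J = 263 − 4·162 + 6·54 = -61
Option 3 (L := 122):
  L = 122
  D = 31
  J = 263 − 4·122 + 6·31 = -39
Comparing — Option 1: J=-349, Option 2: J=-61, Option 3: J=-39. Lowest is -349 (Option 1).

-349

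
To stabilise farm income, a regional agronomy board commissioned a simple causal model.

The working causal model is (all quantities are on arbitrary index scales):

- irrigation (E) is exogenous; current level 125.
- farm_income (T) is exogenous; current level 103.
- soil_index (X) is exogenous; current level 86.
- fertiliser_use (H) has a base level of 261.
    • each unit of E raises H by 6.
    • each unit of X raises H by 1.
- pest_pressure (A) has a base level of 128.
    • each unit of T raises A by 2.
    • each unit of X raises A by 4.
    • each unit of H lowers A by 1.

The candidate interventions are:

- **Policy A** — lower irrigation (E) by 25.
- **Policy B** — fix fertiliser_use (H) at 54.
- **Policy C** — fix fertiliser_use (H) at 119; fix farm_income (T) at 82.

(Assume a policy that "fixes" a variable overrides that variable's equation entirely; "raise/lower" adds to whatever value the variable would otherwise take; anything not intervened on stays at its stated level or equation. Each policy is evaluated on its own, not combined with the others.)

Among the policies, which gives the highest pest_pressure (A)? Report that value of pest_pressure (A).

Policy A (E − 25):
  E = 125 − 25 = 100
  T = 103
  X = 86
  H = 261 + 6·100 + 86 = 947
  A = 128 + 2·103 + 4·86 − 947 = -269
Policy B (H := 54):
  E = 125
  T = 103
  X = 86
  H = 54
  A = 128 + 2·103 + 4·86 − 54 = 624
Policy C (H := 119, T := 82):
  E = 125
  T = 82
  X = 86
  H = 119
  A = 128 + 2·82 + 4·86 − 119 = 517
Comparing — Policy A: A=-269, Policy B: A=624, Policy C: A=517. Highest is 624 (Policy B).

624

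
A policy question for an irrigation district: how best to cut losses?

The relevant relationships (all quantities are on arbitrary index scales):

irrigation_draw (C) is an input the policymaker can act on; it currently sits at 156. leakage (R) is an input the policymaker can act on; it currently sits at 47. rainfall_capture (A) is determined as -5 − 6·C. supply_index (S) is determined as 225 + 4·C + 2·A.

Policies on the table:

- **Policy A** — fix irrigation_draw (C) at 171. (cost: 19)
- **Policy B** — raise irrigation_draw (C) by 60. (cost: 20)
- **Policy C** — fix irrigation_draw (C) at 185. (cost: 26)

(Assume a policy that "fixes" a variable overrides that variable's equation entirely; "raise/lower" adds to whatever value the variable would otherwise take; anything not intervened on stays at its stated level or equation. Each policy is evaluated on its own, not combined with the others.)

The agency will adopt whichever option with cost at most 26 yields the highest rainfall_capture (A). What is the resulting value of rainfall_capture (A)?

Policy A (C := 171):
  C = 171
  A = -5 − 6·171 = -1031
Policy B (C + 60):
  C = 156 + 60 = 216
  A = -5 − 6·216 = -1301
Policy C (C := 185):
  C = 185
  A = -5 − 6·185 = -1115
Comparing — Policy A: A=-1031, Policy B: A=-1301, Policy C: A=-1115. Highest is -1031 (Policy A).

-1031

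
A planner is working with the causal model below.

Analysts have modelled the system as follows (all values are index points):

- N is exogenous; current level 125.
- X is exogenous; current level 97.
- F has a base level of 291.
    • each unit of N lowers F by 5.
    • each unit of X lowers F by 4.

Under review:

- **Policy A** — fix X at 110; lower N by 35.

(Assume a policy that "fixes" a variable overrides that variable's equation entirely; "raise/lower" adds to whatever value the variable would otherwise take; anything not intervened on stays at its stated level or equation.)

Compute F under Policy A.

-599

Policy A (X := 110, N − 35):
  N = 125 − 35 = 90
  X = 110
  F = 291 − 5·90 − 4·110 = -599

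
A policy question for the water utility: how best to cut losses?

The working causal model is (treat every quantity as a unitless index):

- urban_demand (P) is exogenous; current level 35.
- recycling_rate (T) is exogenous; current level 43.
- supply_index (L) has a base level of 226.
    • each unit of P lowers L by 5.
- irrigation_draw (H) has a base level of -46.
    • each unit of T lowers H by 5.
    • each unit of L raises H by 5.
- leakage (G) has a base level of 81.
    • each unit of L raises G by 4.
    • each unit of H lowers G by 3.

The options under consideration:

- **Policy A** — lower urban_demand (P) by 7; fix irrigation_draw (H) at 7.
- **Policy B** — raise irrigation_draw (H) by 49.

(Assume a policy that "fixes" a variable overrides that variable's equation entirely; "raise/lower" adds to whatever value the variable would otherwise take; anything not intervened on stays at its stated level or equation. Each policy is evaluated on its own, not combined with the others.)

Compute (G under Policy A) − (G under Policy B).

248

Policy A (P − 7, H := 7):
  P = 35 − 7 = 28
  T = 43
  L = 226 − 5·28 = 86
  H = 7
  G = 81 + 4·86 − 3·7 = 404
Policy B (H + 49):
  P = 35
  T = 43
  L = 226 − 5·35 = 51
  H = -46 − 5·43 + 5·51 (+49 from intervention) = 43
  G = 81 + 4·51 − 3·43 = 156
G: 404 − 156 = 248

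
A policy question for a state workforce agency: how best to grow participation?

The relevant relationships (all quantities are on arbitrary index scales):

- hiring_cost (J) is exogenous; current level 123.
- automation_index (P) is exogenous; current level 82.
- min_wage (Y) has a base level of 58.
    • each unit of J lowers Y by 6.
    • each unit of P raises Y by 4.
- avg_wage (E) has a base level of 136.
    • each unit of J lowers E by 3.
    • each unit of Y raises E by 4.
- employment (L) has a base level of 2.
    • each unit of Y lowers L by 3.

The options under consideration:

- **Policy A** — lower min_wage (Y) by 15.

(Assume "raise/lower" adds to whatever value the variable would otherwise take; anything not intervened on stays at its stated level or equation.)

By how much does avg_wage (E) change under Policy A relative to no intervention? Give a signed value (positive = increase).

Baseline:
  J = 123
  P = 82
  Y = 58 − 6·123 + 4·82 = -352
  E = 136 − 3·123 + 4·(-352) = -1641
Policy A (Y − 15):
  J = 123
  P = 82
  Y = 58 − 6·123 + 4·82 (−15 from intervention) = -367
  E = 136 − 3·123 + 4·(-367) = -1701
Change in E: -1701 − (-1641) = -60

-60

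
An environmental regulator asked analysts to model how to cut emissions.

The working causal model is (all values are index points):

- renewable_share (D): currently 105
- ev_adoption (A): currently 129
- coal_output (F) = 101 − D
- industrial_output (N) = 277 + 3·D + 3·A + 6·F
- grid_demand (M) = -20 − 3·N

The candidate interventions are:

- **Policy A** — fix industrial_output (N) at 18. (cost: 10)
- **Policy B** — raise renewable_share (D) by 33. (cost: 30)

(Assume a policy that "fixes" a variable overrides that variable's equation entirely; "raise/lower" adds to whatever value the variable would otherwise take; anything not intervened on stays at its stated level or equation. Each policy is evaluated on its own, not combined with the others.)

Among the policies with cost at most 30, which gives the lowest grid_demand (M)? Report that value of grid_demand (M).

Policy A (N := 18):
  D = 105
  A = 129
  F = 101 − 105 = -4
  N = 18
  M = -20 − 3·18 = -74
Policy B (D + 33):
  D = 105 + 33 = 138
  A = 129
  F = 101 − 138 = -37
  N = 277 + 3·138 + 3·129 + 6·(-37) = 856
  M = -20 − 3·856 = -2588
Comparing — Policy A: M=-74, Policy B: M=-2588. Lowest is -2588 (Policy B).

-2588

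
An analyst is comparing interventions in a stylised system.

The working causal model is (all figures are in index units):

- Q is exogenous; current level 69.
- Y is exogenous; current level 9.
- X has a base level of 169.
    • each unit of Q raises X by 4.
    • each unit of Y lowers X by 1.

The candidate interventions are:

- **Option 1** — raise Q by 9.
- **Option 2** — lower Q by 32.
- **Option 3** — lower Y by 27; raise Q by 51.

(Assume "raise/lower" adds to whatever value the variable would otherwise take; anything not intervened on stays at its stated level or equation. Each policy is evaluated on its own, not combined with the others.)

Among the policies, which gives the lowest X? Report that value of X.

308

Option 1 (Q + 9):
  Q = 69 + 9 = 78
  Y = 9
  X = 169 + 4·78 − 9 = 472
Option 2 (Q − 32):
  Q = 69 − 32 = 37
  Y = 9
  X = 169 + 4·37 − 9 = 308
Option 3 (Y − 27, Q + 51):
  Q = 69 + 51 = 120
  Y = 9 − 27 = -18
  X = 169 + 4·120 − (-18) = 667
Comparing — Option 1: X=472, Option 2: X=308, Option 3: X=667. Lowest is 308 (Option 2).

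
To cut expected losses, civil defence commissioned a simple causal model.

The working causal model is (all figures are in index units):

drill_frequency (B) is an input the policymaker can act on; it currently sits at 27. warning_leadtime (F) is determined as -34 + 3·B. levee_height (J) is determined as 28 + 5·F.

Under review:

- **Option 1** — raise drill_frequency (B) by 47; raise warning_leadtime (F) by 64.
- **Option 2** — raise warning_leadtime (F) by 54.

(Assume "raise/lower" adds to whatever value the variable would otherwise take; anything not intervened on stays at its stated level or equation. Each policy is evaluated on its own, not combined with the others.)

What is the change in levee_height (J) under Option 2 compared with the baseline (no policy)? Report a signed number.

Baseline:
  B = 27
  F = -34 + 3·27 = 47
  J = 28 + 5·47 = 263
Option 2 (F + 54):
  B = 27
  F = -34 + 3·27 (+54 from intervention) = 101
  J = 28 + 5·101 = 533
Change in J: 533 − 263 = 270

270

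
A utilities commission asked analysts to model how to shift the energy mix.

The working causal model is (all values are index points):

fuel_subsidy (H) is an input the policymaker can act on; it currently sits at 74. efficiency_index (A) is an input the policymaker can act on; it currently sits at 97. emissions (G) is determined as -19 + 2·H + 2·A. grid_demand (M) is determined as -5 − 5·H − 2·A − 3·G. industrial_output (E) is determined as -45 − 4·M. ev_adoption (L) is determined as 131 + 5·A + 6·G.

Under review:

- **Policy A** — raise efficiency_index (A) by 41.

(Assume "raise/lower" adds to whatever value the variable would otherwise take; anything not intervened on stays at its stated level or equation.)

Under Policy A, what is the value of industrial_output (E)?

Policy A (A + 41):
  H = 74
  A = 97 + 41 = 138
  G = -19 + 2·74 + 2·138 = 405
  M = -5 − 5·74 − 2·138 − 3·405 = -1866
  E = -45 − 4·(-1866) = 7419

7419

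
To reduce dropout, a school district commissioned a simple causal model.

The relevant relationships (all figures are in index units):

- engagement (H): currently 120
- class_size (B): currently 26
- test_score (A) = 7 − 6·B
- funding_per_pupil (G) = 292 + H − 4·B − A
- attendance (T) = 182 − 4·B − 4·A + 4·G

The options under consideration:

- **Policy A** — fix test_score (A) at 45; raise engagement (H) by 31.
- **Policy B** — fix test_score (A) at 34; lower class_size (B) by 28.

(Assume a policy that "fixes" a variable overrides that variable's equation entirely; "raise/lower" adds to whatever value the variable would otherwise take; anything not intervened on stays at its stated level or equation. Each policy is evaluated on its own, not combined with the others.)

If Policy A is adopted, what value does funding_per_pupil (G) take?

Policy A (A := 45, H + 31):
  H = 120 + 31 = 151
  B = 26
  A = 45
  G = 292 + 151 − 4·26 − 45 = 294

294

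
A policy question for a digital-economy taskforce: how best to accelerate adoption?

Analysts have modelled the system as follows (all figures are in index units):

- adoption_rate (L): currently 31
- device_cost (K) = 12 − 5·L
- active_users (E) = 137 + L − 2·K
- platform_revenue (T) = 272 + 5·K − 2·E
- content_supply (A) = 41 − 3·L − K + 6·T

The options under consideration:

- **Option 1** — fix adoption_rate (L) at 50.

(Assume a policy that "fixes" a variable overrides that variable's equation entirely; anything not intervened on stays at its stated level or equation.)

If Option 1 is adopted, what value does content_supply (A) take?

Option 1 (L := 50):
  L = 50
  K = 12 − 5·50 = -238
  E = 137 + 50 − 2·(-238) = 663
  T = 272 + 5·(-238) − 2·663 = -2244
  A = 41 − 3·50 − (-238) + 6·(-2244) = -13335

-13335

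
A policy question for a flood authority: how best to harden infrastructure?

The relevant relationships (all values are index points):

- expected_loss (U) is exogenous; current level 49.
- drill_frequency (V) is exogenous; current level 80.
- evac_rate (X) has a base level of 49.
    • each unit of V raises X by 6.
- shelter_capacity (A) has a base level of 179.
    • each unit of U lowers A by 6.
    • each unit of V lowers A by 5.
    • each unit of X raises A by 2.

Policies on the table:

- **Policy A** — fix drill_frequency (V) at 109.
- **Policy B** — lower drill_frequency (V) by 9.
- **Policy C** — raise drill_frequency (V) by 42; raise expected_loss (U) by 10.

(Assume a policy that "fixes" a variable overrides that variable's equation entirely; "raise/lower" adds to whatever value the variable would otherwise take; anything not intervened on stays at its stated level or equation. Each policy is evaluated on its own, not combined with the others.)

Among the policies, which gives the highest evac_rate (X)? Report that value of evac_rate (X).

781

Policy A (V := 109):
  V = 109
  X = 49 + 6·109 = 703
Policy B (V − 9):
  V = 80 − 9 = 71
  X = 49 + 6·71 = 475
Policy C (V + 42, U + 10):
  V = 80 + 42 = 122
  X = 49 + 6·122 = 781
Comparing — Policy A: X=703, Policy B: X=475, Policy C: X=781. Highest is 781 (Policy C).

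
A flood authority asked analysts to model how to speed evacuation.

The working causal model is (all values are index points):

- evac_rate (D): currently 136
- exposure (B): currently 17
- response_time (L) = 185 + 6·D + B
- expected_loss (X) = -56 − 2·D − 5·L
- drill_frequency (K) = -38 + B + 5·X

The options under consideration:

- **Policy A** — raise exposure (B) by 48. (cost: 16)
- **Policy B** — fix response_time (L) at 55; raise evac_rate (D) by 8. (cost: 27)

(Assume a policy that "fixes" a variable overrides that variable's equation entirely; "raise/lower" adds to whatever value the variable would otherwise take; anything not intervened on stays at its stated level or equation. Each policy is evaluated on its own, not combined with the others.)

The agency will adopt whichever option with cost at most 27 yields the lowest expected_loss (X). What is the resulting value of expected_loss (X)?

-5658

Policy A (B + 48):
  D = 136
  B = 17 + 48 = 65
  L = 185 + 6·136 + 65 = 1066
  X = -56 − 2·136 − 5·1066 = -5658
Policy B (L := 55, D + 8):
  D = 136 + 8 = 144
  B = 17
  L = 55
  X = -56 − 2·144 − 5·55 = -619
Comparing — Policy A: X=-5658, Policy B: X=-619. Lowest is -5658 (Policy A).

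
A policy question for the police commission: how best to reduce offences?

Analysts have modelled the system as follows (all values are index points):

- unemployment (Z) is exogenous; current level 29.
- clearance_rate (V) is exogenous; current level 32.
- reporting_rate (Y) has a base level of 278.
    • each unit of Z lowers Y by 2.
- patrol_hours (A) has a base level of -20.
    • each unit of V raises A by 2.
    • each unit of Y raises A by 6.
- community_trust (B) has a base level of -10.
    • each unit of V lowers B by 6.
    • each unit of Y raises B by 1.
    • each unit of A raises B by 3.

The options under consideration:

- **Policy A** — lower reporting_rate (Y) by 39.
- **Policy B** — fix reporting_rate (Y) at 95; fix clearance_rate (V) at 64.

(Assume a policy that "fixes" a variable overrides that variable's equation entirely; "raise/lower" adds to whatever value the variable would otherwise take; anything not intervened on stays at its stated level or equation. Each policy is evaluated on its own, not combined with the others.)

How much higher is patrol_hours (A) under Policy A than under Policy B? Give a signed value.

452

Policy A (Y − 39):
  Z = 29
  V = 32
  Y = 278 − 2·29 (−39 from intervention) = 181
  A = -20 + 2·32 + 6·181 = 1130
Policy B (Y := 95, V := 64):
  Z = 29
  V = 64
  Y = 95
  A = -20 + 2·64 + 6·95 = 678
A: 1130 − 678 = 452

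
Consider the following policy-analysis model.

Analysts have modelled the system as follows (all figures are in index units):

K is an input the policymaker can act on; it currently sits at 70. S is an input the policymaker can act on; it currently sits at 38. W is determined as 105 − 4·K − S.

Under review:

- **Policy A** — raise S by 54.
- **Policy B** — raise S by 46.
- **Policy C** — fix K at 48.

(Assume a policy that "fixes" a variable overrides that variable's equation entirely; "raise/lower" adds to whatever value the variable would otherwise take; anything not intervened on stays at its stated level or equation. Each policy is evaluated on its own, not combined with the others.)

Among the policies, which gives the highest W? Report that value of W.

-125

Policy A (S + 54):
  K = 70
  S = 38 + 54 = 92
  W = 105 − 4·70 − 92 = -267
Policy B (S + 46):
  K = 70
  S = 38 + 46 = 84
  W = 105 − 4·70 − 84 = -259
Policy C (K := 48):
  K = 48
  S = 38
  W = 105 − 4·48 − 38 = -125
Comparing — Policy A: W=-267, Policy B: W=-259, Policy C: W=-125. Highest is -125 (Policy C).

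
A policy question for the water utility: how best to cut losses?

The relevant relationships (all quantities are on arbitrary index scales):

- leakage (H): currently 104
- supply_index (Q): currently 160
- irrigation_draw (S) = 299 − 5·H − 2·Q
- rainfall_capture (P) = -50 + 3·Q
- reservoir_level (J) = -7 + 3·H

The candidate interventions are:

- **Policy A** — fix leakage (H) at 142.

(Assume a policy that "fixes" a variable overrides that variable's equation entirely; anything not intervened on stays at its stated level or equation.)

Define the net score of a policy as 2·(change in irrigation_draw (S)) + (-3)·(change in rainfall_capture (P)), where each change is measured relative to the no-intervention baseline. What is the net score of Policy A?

Baseline:
  H = 104
  Q = 160
  S = 299 − 5·104 − 2·160 = -541
  P = -50 + 3·160 = 430
Policy A (H := 142):
  H = 142
  Q = 160
  S = 299 − 5·142 − 2·160 = -731
  P = -50 + 3·160 = 430
ΔS = -731 − (-541) = -190; ΔP = 430 − 430 = 0
Score = 2·(-190) + (-3)·0 = -380

-380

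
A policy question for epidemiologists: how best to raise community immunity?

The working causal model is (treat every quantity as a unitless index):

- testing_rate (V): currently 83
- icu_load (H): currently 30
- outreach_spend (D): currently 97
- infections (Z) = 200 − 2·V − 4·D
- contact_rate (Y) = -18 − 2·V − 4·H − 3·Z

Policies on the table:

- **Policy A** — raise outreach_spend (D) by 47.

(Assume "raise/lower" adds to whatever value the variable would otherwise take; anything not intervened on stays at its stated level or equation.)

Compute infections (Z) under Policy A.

-542

Policy A (D + 47):
  V = 83
  D = 97 + 47 = 144
  Z = 200 − 2·83 − 4·144 = -542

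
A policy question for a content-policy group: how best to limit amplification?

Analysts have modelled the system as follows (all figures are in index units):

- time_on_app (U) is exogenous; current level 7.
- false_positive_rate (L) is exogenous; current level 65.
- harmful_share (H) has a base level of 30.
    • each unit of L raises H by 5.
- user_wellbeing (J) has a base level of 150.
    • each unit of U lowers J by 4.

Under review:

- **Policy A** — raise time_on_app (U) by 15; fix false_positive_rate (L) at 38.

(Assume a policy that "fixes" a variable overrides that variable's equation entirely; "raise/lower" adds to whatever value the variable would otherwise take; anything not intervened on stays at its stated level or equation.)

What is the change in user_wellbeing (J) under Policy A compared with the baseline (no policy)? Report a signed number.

Baseline:
  U = 7
  J = 150 − 4·7 = 122
Policy A (U + 15, L := 38):
  U = 7 + 15 = 22
  J = 150 − 4·22 = 62
Change in J: 62 − 122 = -60

-60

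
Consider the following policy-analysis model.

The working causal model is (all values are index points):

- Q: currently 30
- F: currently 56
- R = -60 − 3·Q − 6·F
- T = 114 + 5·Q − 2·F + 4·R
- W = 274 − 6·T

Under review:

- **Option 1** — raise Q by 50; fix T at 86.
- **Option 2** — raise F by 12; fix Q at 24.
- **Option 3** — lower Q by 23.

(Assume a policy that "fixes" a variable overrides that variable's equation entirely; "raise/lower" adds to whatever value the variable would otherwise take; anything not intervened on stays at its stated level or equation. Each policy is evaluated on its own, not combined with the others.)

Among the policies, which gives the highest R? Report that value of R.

Option 1 (Q + 50, T := 86):
  Q = 30 + 50 = 80
  F = 56
  R = -60 − 3·80 − 6·56 = -636
Option 2 (F + 12, Q := 24):
  Q = 24
  F = 56 + 12 = 68
  R = -60 − 3·24 − 6·68 = -540
Option 3 (Q − 23):
  Q = 30 − 23 = 7
  F = 56
  R = -60 − 3·7 − 6·56 = -417
Comparing — Option 1: R=-636, Option 2: R=-540, Option 3: R=-417. Highest is -417 (Option 3).

-417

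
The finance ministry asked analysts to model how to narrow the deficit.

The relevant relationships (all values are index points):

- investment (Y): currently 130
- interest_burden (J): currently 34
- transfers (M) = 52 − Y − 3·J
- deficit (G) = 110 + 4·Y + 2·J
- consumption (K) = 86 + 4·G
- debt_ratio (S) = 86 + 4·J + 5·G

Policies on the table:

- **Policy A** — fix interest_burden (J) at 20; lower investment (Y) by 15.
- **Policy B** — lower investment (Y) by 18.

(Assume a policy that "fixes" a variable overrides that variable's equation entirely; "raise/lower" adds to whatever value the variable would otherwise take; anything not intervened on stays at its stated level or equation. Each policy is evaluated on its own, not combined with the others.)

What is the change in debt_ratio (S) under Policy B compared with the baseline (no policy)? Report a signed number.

-360

Baseline:
  Y = 130
  J = 34
  G = 110 + 4·130 + 2·34 = 698
  S = 86 + 4·34 + 5·698 = 3712
Policy B (Y − 18):
  Y = 130 − 18 = 112
  J = 34
  G = 110 + 4·112 + 2·34 = 626
  S = 86 + 4·34 + 5·626 = 3352
Change in S: 3352 − 3712 = -360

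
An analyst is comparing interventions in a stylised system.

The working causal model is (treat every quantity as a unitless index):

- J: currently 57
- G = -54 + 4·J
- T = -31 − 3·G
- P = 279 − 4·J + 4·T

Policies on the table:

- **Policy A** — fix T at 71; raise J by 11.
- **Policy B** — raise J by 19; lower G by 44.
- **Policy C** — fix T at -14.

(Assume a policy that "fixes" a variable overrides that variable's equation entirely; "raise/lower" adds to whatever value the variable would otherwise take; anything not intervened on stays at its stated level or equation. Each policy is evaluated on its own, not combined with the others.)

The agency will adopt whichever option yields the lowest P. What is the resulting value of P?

-2621

Policy A (T := 71, J + 11):
  J = 57 + 11 = 68
  G = -54 + 4·68 = 218
  T = 71
  P = 279 − 4·68 + 4·71 = 291
Policy B (J + 19, G − 44):
  J = 57 + 19 = 76
  G = -54 + 4·76 (−44 from intervention) = 206
  T = -31 − 3·206 = -649
  P = 279 − 4·76 + 4·(-649) = -2621
Policy C (T := -14):
  J = 57
  G = -54 + 4·57 = 174
  T = -14
  P = 279 − 4·57 + 4·(-14) = -5
Comparing — Policy A: P=291, Policy B: P=-2621, Policy C: P=-5. Lowest is -2621 (Policy B).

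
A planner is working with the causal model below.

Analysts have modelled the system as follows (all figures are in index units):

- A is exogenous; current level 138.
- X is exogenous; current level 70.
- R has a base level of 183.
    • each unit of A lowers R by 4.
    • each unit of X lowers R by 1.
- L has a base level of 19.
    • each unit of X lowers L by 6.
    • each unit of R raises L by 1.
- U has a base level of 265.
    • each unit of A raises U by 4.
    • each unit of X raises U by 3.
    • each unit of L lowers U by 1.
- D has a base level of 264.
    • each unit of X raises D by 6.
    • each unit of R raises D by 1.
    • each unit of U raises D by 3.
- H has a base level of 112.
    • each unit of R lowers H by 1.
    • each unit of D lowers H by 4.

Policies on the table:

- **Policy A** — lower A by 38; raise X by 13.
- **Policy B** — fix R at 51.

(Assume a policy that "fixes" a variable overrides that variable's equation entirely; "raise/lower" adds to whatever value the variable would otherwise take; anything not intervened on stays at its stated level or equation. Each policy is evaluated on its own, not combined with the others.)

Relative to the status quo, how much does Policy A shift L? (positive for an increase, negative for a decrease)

Baseline:
  A = 138
  X = 70
  R = 183 − 4·138 − 70 = -439
  L = 19 − 6·70 + (-439) = -840
Policy A (A − 38, X + 13):
  A = 138 − 38 = 100
  X = 70 + 13 = 83
  R = 183 − 4·100 − 83 = -300
  L = 19 − 6·83 + (-300) = -779
Change in L: -779 − (-840) = 61

61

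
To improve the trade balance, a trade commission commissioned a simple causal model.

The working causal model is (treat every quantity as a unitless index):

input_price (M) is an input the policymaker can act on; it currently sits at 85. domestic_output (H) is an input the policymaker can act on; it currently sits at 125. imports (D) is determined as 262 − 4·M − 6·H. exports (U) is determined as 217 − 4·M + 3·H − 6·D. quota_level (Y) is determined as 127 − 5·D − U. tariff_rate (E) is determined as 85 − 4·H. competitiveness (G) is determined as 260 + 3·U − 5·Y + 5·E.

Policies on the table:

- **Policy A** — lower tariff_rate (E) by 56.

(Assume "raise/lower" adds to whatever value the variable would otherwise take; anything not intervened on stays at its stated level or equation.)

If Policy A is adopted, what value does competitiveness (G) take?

Policy A (E − 56):
  M = 85
  H = 125
  D = 262 − 4·85 − 6·125 = -828
  U = 217 − 4·85 + 3·125 − 6·(-828) = 5220
  Y = 127 − 5·(-828) − 5220 = -953
  E = 85 − 4·125 (−56 from intervention) = -471
  G = 260 + 3·5220 − 5·(-953) + 5·(-471) = 18330

18330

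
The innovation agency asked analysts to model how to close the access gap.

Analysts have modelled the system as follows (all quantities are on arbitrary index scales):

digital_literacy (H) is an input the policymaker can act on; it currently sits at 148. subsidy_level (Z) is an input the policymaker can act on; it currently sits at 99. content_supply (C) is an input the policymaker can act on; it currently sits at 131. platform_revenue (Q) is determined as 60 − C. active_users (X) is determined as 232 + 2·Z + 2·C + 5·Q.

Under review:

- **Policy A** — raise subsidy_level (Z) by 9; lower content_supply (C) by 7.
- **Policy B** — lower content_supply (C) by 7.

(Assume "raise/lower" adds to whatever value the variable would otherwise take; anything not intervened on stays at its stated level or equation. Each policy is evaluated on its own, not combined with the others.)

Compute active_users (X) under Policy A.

Policy A (Z + 9, C − 7):
  Z = 99 + 9 = 108
  C = 131 − 7 = 124
  Q = 60 − 124 = -64
  X = 232 + 2·108 + 2·124 + 5·(-64) = 376

376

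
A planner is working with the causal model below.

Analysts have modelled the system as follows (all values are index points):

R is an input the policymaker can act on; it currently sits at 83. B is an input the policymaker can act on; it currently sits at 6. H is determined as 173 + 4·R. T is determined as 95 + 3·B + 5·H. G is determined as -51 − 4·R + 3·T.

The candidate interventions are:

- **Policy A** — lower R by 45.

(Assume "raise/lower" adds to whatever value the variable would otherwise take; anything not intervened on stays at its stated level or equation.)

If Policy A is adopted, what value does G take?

Policy A (R − 45):
  R = 83 − 45 = 38
  B = 6
  H = 173 + 4·38 = 325
  T = 95 + 3·6 + 5·325 = 1738
  G = -51 − 4·38 + 3·1738 = 5011

5011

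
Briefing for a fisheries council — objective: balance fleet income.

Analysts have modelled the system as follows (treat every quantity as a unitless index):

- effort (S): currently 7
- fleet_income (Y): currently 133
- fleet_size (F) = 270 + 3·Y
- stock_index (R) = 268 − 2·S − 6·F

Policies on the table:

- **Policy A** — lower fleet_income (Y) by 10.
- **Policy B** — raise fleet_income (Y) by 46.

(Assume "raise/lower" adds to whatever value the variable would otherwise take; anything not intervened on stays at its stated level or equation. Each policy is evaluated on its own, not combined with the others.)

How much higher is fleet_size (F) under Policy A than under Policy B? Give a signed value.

Policy A (Y − 10):
  Y = 133 − 10 = 123
  F = 270 + 3·123 = 639
Policy B (Y + 46):
  Y = 133 + 46 = 179
  F = 270 + 3·179 = 807
F: 639 − 807 = -168

-168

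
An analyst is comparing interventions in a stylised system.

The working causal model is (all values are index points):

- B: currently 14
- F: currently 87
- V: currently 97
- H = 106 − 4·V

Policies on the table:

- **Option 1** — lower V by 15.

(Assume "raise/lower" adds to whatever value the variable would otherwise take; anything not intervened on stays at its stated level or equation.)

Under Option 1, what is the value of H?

-222

Option 1 (V − 15):
  V = 97 − 15 = 82
  H = 106 − 4·82 = -222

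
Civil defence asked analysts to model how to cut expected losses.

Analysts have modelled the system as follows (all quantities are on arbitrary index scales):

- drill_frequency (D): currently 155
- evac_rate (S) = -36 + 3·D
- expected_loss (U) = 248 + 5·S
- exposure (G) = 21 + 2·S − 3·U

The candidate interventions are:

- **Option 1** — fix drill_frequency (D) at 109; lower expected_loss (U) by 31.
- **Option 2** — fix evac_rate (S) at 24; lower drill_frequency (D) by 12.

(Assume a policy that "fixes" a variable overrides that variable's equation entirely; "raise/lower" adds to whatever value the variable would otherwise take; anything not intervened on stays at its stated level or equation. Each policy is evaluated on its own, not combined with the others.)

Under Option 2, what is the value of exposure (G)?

-1035

Option 2 (S := 24, D − 12):
  D = 155 − 12 = 143
  S = 24
  U = 248 + 5·24 = 368
  G = 21 + 2·24 − 3·368 = -1035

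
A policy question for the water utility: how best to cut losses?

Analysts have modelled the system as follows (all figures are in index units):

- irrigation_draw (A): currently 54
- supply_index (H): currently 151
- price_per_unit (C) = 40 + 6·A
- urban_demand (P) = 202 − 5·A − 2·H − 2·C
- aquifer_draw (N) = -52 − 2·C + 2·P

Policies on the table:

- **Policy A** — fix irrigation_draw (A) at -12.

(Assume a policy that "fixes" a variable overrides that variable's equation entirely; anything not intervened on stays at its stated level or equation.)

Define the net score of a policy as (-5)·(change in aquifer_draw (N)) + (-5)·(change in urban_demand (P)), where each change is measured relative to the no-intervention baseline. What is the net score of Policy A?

-20790

Baseline:
  A = 54
  H = 151
  C = 40 + 6·54 = 364
  P = 202 − 5·54 − 2·151 − 2·364 = -1098
  N = -52 − 2·364 + 2·(-1098) = -2976
Policy A (A := -12):
  A = -12
  H = 151
  C = 40 + 6·(-12) = -32
  P = 202 − 5·(-12) − 2·151 − 2·(-32) = 24
  N = -52 − 2·(-32) + 2·24 = 60
ΔN = 60 − (-2976) = 3036; ΔP = 24 − (-1098) = 1122
Score = (-5)·3036 + (-5)·1122 = -20790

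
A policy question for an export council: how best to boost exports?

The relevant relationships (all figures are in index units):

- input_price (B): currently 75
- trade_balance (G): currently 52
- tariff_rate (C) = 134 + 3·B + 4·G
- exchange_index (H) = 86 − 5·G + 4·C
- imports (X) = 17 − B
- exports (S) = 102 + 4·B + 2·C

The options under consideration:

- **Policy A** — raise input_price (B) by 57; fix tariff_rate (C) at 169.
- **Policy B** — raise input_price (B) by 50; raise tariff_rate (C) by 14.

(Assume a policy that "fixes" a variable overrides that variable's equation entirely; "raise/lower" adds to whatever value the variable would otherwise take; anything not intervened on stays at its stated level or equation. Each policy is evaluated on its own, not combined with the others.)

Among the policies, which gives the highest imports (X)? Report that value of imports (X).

Policy A (B + 57, C := 169):
  B = 75 + 57 = 132
  X = 17 − 132 = -115
Policy B (B + 50, C + 14):
  B = 75 + 50 = 125
  X = 17 − 125 = -108
Comparing — Policy A: X=-115, Policy B: X=-108. Highest is -108 (Policy B).

-108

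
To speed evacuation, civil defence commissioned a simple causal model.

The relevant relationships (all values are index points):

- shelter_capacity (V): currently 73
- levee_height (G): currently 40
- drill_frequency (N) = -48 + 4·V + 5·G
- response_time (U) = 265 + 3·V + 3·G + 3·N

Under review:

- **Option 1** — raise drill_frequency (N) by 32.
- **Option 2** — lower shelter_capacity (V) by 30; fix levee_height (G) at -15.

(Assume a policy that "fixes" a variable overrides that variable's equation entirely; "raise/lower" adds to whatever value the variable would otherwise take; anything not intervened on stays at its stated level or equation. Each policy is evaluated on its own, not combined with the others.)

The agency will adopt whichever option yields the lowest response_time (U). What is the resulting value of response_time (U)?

Option 1 (N + 32):
  V = 73
  G = 40
  N = -48 + 4·73 + 5·40 (+32 from intervention) = 476
  U = 265 + 3·73 + 3·40 + 3·476 = 2032
Option 2 (V − 30, G := -15):
  V = 73 − 30 = 43
  G = -15
  N = -48 + 4·43 + 5·(-15) = 49
  U = 265 + 3·43 + 3·(-15) + 3·49 = 496
Comparing — Option 1: U=2032, Option 2: U=496. Lowest is 496 (Option 2).

496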